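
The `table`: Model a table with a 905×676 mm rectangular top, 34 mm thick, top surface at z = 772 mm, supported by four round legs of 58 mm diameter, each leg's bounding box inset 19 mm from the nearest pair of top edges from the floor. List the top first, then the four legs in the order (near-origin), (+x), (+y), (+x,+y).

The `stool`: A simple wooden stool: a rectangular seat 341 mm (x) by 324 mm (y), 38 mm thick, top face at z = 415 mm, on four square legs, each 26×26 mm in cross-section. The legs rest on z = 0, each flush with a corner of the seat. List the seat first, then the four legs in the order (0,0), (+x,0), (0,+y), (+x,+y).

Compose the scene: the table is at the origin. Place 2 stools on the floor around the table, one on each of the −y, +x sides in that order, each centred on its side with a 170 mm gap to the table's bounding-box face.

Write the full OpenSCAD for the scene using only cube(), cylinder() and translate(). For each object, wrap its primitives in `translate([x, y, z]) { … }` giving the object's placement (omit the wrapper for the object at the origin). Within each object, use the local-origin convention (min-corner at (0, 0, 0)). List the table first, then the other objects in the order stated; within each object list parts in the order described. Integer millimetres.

translate([0, 0, 738]) cube([905, 676, 34]);
translate([48, 48, 0]) cylinder(h = 738, r = 29);
translate([857, 48, 0]) cylinder(h = 738, r = 29);
translate([48, 628, 0]) cylinder(h = 738, r = 29);
translate([857, 628, 0]) cylinder(h = 738, r = 29);
translate([282, -494, 0]) {
  translate([0, 0, 377]) cube([341, 324, 38]);
  cube([26, 26, 377]);
  translate([315, 0, 0]) cube([26, 26, 377]);
  translate([0, 298, 0]) cube([26, 26, 377]);
  translate([315, 298, 0]) cube([26, 26, 377]);
}
translate([1075, 176, 0]) {
  translate([0, 0, 377]) cube([341, 324, 38]);
  cube([26, 26, 377]);
  translate([315, 0, 0]) cube([26, 26, 377]);
  translate([0, 298, 0]) cube([26, 26, 377]);
  translate([315, 298, 0]) cube([26, 26, 377]);
}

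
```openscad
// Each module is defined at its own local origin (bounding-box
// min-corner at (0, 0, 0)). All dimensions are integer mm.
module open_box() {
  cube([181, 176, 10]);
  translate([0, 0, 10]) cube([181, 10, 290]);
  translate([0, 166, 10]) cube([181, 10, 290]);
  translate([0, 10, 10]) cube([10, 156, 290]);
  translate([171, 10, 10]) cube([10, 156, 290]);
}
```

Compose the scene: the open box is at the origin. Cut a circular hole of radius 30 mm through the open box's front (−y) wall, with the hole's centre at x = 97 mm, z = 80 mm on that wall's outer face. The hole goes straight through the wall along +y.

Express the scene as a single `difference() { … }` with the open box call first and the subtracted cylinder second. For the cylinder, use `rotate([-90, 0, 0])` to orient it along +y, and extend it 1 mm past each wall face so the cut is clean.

difference() {
  open_box();
  translate([97, -1, 80]) rotate([-90, 0, 0]) cylinder(h = 12, r = 30);
}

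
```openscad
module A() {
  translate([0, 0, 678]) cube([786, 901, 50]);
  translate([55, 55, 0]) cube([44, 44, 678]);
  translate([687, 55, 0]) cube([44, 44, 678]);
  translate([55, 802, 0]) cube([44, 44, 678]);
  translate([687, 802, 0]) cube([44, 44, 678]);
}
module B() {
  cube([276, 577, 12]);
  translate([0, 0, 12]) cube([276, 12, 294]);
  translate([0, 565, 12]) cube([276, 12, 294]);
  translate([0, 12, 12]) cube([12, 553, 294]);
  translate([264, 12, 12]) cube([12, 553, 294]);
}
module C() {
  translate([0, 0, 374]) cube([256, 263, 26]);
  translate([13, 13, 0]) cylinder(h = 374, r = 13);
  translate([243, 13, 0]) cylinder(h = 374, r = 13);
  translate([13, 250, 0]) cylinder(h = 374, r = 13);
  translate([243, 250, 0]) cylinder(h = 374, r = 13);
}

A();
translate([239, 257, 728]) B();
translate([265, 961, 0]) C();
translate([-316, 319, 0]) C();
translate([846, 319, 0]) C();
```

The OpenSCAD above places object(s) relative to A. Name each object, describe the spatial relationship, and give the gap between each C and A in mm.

A is a table. B is an open box. C is a stool. The open box is on top of the table. Three stools sit around the table at the +y, −x, +x sides. The gap between each stool and the table is 60 mm.

Each stool's nearest face is 60 mm from the table's bounding box.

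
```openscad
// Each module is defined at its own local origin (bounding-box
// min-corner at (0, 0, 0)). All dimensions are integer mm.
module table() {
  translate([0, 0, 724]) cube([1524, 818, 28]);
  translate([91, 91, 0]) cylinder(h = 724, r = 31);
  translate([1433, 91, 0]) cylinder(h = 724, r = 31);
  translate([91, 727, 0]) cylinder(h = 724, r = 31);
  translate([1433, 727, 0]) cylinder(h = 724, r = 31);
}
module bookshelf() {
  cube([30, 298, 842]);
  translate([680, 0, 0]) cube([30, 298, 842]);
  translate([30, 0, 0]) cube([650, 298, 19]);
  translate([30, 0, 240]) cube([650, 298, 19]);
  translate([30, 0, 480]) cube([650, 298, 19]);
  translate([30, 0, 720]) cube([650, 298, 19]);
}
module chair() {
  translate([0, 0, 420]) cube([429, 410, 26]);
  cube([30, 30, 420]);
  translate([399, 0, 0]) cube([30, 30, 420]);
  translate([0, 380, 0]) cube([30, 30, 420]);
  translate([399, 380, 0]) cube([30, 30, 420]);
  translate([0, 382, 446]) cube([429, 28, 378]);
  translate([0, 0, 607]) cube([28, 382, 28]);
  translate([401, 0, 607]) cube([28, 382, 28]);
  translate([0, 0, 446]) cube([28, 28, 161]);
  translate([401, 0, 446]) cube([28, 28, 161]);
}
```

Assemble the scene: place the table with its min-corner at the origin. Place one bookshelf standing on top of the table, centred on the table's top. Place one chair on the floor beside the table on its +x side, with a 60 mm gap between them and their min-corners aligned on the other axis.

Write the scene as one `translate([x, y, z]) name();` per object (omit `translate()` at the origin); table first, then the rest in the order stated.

table();
translate([407, 260, 752]) bookshelf();
translate([1584, 0, 0]) chair();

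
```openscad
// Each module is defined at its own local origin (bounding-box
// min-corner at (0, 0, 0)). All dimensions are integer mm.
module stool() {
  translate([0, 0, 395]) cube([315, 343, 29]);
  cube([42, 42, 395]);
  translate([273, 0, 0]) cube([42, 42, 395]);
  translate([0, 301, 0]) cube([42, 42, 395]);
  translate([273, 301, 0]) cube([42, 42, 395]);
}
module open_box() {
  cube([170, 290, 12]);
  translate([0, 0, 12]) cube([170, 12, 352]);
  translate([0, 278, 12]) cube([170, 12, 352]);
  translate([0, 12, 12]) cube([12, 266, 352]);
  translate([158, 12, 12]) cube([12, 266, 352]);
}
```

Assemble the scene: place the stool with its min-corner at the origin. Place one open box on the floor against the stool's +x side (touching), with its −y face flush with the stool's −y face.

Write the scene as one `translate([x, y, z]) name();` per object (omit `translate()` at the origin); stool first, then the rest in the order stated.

stool();
translate([315, 0, 0]) open_box();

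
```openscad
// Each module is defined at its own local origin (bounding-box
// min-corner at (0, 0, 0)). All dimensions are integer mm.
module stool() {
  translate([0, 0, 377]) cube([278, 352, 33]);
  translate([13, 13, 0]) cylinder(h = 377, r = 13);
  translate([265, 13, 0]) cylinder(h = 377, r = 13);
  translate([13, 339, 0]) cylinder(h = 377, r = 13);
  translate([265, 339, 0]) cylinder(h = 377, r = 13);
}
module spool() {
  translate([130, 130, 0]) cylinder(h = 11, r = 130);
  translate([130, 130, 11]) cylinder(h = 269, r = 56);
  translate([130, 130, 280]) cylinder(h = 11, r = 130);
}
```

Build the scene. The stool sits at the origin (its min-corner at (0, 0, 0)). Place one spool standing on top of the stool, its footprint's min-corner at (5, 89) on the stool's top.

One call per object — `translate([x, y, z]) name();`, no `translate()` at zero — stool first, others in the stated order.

stool();
translate([5, 89, 410]) spool();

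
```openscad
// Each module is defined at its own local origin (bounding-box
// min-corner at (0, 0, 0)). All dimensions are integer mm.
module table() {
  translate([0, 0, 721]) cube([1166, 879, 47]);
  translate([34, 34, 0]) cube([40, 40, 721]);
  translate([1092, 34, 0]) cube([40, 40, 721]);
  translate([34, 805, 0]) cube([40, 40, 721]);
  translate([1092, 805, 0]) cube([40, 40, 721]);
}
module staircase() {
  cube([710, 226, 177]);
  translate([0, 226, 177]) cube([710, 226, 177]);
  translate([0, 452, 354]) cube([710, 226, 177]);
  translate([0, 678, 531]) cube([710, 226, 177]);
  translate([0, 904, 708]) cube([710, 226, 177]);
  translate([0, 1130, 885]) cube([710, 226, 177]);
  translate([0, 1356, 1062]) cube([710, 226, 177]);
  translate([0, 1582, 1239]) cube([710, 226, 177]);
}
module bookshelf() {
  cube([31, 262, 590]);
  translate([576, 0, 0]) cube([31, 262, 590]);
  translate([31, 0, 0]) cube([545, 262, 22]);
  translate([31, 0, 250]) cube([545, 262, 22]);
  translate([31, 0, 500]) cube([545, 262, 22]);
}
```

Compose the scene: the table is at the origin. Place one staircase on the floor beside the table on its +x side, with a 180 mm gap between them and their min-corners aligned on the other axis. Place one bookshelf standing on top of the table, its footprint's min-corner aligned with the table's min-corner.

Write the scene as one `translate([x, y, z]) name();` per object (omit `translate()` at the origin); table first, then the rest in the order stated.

table();
translate([1346, 0, 0]) staircase();
translate([0, 0, 768]) bookshelf();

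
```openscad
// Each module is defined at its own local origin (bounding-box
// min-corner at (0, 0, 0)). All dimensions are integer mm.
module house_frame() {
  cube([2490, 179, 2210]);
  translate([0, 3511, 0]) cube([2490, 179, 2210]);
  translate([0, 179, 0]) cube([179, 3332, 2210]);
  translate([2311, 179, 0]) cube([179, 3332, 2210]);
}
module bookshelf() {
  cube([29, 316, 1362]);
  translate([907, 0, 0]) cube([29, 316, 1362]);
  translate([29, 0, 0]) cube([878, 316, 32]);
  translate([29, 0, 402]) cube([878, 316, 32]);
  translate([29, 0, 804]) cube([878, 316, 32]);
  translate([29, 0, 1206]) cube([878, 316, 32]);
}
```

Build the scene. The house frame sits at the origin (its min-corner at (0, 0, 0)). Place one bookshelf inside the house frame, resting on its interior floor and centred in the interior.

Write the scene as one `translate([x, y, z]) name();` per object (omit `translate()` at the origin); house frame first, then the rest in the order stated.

house_frame();
translate([777, 1687, 0]) bookshelf();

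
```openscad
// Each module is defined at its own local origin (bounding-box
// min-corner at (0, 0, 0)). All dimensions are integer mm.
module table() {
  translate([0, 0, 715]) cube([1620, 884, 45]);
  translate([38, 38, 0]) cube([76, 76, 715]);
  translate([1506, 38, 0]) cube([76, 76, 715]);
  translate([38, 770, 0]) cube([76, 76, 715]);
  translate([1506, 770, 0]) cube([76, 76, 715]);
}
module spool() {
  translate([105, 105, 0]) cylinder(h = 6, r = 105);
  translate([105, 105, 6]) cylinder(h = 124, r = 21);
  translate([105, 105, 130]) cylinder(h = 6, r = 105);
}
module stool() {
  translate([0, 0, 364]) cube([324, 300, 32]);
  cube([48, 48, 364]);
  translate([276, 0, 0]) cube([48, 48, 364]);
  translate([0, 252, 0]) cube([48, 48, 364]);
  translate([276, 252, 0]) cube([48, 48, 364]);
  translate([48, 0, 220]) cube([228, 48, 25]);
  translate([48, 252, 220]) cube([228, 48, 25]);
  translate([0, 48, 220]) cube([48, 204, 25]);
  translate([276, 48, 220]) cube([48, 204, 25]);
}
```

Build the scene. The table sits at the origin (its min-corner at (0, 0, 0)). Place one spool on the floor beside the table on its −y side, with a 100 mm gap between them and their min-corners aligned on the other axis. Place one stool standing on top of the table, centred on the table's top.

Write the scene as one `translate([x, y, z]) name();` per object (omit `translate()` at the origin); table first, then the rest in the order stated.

table();
translate([0, -310, 0]) spool();
translate([648, 292, 760]) stool();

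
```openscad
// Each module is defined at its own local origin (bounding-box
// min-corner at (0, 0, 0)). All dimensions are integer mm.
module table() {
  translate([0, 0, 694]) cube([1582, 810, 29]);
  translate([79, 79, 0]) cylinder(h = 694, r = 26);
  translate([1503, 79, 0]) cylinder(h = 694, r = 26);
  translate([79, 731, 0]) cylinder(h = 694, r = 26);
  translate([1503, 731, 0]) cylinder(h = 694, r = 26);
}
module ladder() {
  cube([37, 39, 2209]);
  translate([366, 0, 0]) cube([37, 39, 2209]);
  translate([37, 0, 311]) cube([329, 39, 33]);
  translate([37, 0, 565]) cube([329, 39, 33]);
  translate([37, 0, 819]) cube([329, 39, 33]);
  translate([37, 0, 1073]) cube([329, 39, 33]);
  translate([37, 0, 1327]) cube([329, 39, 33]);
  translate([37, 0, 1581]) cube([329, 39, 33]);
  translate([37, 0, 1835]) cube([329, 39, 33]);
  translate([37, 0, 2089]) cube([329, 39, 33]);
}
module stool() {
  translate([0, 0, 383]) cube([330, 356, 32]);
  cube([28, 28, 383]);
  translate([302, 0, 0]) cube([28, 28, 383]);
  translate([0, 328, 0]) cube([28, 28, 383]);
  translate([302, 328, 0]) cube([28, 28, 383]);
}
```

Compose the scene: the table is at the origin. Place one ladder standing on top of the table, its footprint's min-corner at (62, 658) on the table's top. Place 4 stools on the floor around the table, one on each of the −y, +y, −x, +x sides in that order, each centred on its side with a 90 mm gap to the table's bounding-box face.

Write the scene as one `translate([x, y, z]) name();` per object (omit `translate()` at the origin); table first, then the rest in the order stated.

table();
translate([62, 658, 723]) ladder();
translate([626, -446, 0]) stool();
translate([626, 900, 0]) stool();
translate([-420, 227, 0]) stool();
translate([1672, 227, 0]) stool();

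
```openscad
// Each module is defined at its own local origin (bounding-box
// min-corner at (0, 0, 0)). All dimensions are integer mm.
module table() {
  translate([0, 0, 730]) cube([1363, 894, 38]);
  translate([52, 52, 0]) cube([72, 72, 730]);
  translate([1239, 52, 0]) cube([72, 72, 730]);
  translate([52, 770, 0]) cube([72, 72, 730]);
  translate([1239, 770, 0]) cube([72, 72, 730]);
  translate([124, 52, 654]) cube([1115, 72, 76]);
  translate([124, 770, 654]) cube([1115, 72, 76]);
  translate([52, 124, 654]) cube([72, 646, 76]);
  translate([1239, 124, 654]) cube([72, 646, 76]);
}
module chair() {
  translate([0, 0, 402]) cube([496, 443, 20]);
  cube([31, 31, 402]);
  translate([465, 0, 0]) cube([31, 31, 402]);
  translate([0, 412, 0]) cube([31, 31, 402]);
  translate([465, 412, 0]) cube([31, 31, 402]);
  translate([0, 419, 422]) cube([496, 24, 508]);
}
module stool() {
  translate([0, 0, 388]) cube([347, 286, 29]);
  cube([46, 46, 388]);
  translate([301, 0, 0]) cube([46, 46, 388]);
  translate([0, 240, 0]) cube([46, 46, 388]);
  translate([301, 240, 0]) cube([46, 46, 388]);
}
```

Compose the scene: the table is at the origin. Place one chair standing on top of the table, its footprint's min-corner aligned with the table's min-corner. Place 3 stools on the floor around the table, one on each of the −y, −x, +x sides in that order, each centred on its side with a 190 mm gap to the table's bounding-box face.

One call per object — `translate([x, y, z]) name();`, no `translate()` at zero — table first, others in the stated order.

table();
translate([0, 0, 768]) chair();
translate([508, -476, 0]) stool();
translate([-537, 304, 0]) stool();
translate([1553, 304, 0]) stool();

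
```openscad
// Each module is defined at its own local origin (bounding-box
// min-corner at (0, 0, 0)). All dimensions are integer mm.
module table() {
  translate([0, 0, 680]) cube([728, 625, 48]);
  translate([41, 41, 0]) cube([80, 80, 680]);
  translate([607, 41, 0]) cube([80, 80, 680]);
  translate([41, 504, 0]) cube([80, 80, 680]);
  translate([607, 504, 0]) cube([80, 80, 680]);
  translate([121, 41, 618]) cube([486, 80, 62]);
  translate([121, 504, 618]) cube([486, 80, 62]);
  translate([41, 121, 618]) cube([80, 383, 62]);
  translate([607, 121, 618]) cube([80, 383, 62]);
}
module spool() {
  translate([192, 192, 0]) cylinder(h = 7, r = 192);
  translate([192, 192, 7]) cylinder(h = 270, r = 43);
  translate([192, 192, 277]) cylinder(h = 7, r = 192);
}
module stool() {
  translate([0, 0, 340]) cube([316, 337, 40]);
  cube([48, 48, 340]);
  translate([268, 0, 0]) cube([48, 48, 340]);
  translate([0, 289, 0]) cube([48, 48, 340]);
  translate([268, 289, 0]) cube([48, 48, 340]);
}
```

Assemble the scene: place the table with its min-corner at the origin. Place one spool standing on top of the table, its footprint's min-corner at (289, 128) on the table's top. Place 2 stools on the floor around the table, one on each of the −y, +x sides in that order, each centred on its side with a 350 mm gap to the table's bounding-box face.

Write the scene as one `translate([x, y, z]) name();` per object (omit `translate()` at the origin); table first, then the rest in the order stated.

table();
translate([289, 128, 728]) spool();
translate([206, -687, 0]) stool();
translate([1078, 144, 0]) stool();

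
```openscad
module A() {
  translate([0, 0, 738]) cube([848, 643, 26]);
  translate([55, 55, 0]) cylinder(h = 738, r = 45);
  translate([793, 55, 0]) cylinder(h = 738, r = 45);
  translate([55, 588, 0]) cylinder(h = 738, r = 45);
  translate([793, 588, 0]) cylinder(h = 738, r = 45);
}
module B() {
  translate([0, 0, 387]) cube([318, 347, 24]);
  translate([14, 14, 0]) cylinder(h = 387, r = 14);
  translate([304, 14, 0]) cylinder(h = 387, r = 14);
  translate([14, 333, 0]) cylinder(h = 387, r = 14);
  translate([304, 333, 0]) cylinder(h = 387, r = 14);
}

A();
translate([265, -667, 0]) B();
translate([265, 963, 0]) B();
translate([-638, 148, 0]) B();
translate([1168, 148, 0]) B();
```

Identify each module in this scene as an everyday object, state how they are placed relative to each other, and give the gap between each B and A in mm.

A is a table. B is a stool. Four stools sit around the table at the −y, +y, −x, +x sides. The gap between each stool and the table is 320 mm.

Each stool's nearest face is 320 mm from the table's bounding box.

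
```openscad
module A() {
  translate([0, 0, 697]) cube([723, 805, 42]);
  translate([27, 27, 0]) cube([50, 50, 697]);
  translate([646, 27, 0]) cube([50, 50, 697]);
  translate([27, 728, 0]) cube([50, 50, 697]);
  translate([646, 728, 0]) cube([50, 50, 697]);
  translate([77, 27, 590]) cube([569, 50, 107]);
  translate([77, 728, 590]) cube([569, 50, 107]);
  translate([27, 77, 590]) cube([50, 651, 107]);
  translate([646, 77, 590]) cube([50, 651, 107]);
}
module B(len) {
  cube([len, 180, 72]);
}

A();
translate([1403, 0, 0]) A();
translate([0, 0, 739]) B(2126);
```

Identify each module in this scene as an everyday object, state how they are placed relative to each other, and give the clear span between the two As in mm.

Second table starts at x = 1403; first ends at x = 723; clear span = 1403 − 723 = 680 mm.

A is a table. B is a beam. A beam spans the tops of two tables. The clear span between the two tables is 680 mm.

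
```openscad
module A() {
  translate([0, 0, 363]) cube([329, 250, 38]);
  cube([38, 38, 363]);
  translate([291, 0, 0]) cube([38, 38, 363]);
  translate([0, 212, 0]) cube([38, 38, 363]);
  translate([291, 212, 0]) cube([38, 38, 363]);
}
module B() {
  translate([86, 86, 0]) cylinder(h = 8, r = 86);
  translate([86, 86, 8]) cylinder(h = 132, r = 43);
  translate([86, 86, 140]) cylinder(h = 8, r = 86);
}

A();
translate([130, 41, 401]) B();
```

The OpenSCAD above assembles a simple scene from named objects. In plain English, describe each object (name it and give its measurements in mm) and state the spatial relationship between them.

A is a simple wooden stool: a rectangular seat 329 mm (x) by 250 mm (y), 38 mm thick, top face at z = 401 mm, on four square legs, each 38×38 mm in cross-section. The legs rest on z = 0, each flush with a corner of the seat.

B is a spool: two coaxial disc flanges of radius 86 mm and thickness 8 mm, joined by a core cylinder of radius 43 mm and height 132 mm. The lower flange rests on z = 0 and the three cylinders share a vertical axis.

The spool is on top of the stool.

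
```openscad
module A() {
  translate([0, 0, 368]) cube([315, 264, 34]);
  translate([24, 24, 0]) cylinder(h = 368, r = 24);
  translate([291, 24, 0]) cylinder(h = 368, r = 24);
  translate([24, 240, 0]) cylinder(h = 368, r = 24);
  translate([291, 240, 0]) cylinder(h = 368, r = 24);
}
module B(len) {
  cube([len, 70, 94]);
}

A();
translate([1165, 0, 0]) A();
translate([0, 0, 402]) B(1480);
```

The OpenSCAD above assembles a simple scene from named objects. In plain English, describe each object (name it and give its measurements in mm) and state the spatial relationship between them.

A is a simple wooden stool: a rectangular seat 315 mm (x) by 264 mm (y), 34 mm thick, top face at z = 402 mm, on four round legs, each 48 mm in diameter. The legs rest on z = 0, each leg's axis is inset half a diameter from the nearest pair of seat edges (so the leg's bounding box is flush with the corner).

B is a rectangular beam 1480 mm long (x), 70 mm deep (y), 94 mm thick (z).

The beam spans the tops of two stools placed 850 mm apart, resting at z = 402 mm.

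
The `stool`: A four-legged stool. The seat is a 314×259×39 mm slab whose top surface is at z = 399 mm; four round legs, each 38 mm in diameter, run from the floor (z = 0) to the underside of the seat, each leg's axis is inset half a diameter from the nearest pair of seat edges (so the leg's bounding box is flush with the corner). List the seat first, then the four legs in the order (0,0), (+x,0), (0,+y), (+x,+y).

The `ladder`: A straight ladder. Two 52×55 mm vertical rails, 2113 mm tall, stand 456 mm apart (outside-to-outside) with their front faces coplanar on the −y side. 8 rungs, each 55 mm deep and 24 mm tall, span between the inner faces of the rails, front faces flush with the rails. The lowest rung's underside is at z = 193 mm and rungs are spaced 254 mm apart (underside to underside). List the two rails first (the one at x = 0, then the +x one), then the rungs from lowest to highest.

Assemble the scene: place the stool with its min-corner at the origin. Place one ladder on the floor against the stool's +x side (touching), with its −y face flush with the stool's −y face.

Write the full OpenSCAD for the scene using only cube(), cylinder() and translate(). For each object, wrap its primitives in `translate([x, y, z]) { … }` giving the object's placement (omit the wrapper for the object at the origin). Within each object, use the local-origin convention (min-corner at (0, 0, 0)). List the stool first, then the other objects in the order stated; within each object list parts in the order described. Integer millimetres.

translate([0, 0, 360]) cube([314, 259, 39]);
translate([19, 19, 0]) cylinder(h = 360, r = 19);
translate([295, 19, 0]) cylinder(h = 360, r = 19);
translate([19, 240, 0]) cylinder(h = 360, r = 19);
translate([295, 240, 0]) cylinder(h = 360, r = 19);
translate([314, 0, 0]) {
  cube([52, 55, 2113]);
  translate([404, 0, 0]) cube([52, 55, 2113]);
  translate([52, 0, 193]) cube([352, 55, 24]);
  translate([52, 0, 447]) cube([352, 55, 24]);
  translate([52, 0, 701]) cube([352, 55, 24]);
  translate([52, 0, 955]) cube([352, 55, 24]);
  translate([52, 0, 1209]) cube([352, 55, 24]);
  translate([52, 0, 1463]) cube([352, 55, 24]);
  translate([52, 0, 1717]) cube([352, 55, 24]);
  translate([52, 0, 1971]) cube([352, 55, 24]);
}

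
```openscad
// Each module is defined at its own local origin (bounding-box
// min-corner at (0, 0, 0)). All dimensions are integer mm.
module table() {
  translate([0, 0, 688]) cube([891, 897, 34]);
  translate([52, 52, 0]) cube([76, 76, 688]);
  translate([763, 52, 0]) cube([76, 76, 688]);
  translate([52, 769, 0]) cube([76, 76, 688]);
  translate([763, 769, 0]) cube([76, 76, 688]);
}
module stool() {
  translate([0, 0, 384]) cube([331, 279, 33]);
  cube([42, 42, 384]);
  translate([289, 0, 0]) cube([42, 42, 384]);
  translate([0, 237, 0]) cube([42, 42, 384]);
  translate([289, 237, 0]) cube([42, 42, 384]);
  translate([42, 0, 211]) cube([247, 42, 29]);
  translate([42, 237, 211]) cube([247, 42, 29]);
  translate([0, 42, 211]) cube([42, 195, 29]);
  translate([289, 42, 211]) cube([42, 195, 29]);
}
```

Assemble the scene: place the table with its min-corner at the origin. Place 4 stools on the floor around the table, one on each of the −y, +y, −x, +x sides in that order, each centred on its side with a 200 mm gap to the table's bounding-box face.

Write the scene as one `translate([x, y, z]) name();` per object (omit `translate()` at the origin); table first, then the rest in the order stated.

table();
translate([280, -479, 0]) stool();
translate([280, 1097, 0]) stool();
translate([-531, 309, 0]) stool();
translate([1091, 309, 0]) stool();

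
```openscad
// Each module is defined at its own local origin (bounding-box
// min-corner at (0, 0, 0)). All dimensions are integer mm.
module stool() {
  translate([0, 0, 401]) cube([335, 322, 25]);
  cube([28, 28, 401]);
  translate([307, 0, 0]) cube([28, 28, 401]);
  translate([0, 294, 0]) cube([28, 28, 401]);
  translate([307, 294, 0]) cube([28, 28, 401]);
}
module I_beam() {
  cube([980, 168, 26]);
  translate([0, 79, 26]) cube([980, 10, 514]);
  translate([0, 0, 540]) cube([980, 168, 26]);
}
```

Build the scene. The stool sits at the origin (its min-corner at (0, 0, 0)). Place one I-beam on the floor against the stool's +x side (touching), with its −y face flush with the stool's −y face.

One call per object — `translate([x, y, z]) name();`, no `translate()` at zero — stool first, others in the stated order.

stool();
translate([335, 0, 0]) I_beam();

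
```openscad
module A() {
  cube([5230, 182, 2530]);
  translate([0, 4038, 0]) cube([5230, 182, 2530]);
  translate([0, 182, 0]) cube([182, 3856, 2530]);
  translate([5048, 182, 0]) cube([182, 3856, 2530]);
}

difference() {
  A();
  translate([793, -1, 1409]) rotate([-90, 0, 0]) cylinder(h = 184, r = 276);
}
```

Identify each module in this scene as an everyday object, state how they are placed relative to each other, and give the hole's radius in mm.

The subtracted cylinder has r = 276 mm.

A is a house frame. The house frame has a circular hole through its front wall. The hole's radius is 276 mm.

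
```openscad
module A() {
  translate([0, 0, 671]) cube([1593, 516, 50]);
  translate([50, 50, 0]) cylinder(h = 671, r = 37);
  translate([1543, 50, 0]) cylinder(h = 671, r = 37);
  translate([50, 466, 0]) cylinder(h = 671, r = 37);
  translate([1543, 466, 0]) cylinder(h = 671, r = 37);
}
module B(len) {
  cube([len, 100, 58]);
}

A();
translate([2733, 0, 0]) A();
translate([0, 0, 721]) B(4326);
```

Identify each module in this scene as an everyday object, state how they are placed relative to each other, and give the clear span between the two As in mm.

A is a table. B is a beam. A beam spans the tops of two tables. The clear span between the two tables is 1140 mm.

Second table starts at x = 2733; first ends at x = 1593; clear span = 2733 − 1593 = 1140 mm.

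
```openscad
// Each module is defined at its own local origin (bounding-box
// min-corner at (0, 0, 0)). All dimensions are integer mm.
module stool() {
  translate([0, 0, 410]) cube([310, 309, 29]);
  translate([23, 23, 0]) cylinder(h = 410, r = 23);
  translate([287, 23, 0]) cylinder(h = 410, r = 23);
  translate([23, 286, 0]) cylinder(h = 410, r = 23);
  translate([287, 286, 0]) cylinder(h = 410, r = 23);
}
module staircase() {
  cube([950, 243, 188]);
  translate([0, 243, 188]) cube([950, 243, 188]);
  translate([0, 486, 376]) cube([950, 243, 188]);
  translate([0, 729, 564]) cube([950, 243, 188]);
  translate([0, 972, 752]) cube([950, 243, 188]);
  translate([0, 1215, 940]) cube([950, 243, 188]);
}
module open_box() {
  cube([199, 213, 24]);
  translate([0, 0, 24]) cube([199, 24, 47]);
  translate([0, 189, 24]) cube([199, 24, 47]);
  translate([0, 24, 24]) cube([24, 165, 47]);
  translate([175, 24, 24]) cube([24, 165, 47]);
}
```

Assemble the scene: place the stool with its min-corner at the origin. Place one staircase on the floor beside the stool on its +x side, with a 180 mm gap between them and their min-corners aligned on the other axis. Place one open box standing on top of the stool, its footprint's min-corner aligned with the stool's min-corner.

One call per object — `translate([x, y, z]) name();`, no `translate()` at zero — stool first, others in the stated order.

stool();
translate([490, 0, 0]) staircase();
translate([0, 0, 439]) open_box();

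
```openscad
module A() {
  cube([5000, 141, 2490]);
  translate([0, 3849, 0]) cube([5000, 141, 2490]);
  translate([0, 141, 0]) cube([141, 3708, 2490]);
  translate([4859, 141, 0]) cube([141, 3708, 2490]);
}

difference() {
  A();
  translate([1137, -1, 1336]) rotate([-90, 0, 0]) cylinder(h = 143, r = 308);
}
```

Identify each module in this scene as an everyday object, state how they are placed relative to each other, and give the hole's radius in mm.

A is a house frame. The house frame has a circular hole through its front wall. The hole's radius is 308 mm.

The subtracted cylinder has r = 308 mm.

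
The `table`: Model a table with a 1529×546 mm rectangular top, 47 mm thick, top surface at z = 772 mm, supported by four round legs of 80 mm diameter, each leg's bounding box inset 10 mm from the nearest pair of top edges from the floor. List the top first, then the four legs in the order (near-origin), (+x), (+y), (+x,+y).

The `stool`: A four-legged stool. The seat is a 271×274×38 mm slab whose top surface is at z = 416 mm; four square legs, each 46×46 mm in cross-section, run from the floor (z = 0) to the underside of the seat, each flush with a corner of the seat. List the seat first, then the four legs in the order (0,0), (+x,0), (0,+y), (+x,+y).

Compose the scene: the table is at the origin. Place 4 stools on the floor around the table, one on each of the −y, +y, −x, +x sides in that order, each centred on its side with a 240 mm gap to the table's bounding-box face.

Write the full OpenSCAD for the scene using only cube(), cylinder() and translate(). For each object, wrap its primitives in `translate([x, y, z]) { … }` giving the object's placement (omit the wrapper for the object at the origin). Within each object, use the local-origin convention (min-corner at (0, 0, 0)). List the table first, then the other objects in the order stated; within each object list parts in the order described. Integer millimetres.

translate([0, 0, 725]) cube([1529, 546, 47]);
translate([50, 50, 0]) cylinder(h = 725, r = 40);
translate([1479, 50, 0]) cylinder(h = 725, r = 40);
translate([50, 496, 0]) cylinder(h = 725, r = 40);
translate([1479, 496, 0]) cylinder(h = 725, r = 40);
translate([629, -514, 0]) {
  translate([0, 0, 378]) cube([271, 274, 38]);
  cube([46, 46, 378]);
  translate([225, 0, 0]) cube([46, 46, 378]);
  translate([0, 228, 0]) cube([46, 46, 378]);
  translate([225, 228, 0]) cube([46, 46, 378]);
}
translate([629, 786, 0]) {
  translate([0, 0, 378]) cube([271, 274, 38]);
  cube([46, 46, 378]);
  translate([225, 0, 0]) cube([46, 46, 378]);
  translate([0, 228, 0]) cube([46, 46, 378]);
  translate([225, 228, 0]) cube([46, 46, 378]);
}
translate([-511, 136, 0]) {
  translate([0, 0, 378]) cube([271, 274, 38]);
  cube([46, 46, 378]);
  translate([225, 0, 0]) cube([46, 46, 378]);
  translate([0, 228, 0]) cube([46, 46, 378]);
  translate([225, 228, 0]) cube([46, 46, 378]);
}
translate([1769, 136, 0]) {
  translate([0, 0, 378]) cube([271, 274, 38]);
  cube([46, 46, 378]);
  translate([225, 0, 0]) cube([46, 46, 378]);
  translate([0, 228, 0]) cube([46, 46, 378]);
  translate([225, 228, 0]) cube([46, 46, 378]);
}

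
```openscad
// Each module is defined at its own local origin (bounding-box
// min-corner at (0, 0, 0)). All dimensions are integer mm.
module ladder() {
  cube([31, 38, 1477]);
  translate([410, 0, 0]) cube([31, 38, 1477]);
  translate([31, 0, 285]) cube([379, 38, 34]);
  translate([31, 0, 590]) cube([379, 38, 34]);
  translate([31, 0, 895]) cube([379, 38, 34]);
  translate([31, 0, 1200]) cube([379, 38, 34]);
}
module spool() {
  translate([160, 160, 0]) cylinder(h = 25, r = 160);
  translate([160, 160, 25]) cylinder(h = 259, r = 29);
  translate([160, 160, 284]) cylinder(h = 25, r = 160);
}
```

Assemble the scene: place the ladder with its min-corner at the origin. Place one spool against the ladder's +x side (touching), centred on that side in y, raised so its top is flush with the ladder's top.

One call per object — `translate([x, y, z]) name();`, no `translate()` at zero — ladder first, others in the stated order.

ladder();
translate([441, -141, 1168]) spool();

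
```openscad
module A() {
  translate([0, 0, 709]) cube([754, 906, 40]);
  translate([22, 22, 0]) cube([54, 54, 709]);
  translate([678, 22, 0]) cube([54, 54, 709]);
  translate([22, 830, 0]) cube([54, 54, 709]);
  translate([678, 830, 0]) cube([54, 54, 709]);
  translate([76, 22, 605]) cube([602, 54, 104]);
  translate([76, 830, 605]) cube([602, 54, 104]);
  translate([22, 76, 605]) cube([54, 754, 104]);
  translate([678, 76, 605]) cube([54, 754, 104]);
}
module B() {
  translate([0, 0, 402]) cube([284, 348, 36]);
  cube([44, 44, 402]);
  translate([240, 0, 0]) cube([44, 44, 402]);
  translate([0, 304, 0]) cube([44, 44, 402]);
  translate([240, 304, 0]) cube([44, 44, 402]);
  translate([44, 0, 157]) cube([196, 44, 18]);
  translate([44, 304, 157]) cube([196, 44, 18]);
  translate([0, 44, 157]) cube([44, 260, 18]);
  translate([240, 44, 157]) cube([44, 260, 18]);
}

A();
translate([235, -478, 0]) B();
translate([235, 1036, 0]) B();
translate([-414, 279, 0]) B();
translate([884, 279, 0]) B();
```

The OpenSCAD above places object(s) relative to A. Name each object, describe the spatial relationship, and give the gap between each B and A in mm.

Each stool's nearest face is 130 mm from the table's bounding box.

A is a table. B is a stool. Four stools sit around the table at the −y, +y, −x, +x sides. The gap between each stool and the table is 130 mm.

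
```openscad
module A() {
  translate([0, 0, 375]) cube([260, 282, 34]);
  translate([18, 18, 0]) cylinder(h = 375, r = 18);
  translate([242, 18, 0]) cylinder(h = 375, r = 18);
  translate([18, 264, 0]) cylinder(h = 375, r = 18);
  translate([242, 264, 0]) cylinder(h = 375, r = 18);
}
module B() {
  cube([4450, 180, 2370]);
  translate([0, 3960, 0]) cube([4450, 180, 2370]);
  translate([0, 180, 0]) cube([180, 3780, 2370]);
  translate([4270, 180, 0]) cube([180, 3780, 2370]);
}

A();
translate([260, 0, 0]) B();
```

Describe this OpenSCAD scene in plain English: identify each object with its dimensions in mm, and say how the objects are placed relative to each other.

A is a four-legged stool. The seat is 260×282 mm, 34 mm thick, top at z = 409 mm. It stands on four round legs, each 36 mm in diameter, from z = 0 to the seat underside, each leg's axis is inset half a diameter from the nearest pair of seat edges (so the leg's bounding box is flush with the corner).

B is a box-shaped house frame (walls only): outside footprint 4450×4140 mm, wall height 2370 mm, wall thickness 180 mm. The two y-facing walls run the full x-width; the two x-facing walls fit between the inner faces of the y-facing walls.

The house frame is against the stool's +x side, with their −y faces flush.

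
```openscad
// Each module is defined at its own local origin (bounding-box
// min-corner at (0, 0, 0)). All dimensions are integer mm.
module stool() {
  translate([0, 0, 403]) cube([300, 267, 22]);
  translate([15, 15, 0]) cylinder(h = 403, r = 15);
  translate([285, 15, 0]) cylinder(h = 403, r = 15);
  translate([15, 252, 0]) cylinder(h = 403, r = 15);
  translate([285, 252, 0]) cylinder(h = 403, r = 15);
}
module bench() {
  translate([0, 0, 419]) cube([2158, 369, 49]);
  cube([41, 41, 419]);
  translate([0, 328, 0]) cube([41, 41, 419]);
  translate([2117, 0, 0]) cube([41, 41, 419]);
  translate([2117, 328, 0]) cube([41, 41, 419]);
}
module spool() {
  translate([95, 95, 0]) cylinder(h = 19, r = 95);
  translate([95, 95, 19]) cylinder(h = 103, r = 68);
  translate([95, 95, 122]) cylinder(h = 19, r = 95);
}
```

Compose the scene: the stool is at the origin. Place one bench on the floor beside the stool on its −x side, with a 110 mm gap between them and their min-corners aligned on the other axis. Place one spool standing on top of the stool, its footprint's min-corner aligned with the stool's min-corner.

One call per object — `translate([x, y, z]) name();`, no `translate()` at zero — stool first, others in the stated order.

stool();
translate([-2268, 0, 0]) bench();
translate([0, 0, 425]) spool();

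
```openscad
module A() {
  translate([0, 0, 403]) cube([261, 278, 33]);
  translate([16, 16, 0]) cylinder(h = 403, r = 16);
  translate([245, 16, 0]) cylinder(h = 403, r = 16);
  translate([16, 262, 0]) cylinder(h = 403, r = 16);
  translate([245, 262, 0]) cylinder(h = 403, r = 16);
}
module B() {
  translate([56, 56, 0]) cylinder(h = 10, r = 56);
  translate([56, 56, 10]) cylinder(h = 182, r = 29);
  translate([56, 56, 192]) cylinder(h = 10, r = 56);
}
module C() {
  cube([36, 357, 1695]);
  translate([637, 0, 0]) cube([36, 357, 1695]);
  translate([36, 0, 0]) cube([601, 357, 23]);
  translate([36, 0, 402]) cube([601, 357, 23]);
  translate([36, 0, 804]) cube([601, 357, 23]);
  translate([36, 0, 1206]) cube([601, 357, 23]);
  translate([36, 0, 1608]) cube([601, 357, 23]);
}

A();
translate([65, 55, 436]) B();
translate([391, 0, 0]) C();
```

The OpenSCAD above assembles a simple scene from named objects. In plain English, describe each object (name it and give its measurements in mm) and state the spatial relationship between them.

A is a four-legged stool. The seat is 261×278 mm, 33 mm thick, top at z = 436 mm. It stands on four round legs, each 32 mm in diameter, from z = 0 to the seat underside, each leg's axis is inset half a diameter from the nearest pair of seat edges (so the leg's bounding box is flush with the corner).

B is a spool: two coaxial disc flanges of radius 56 mm and thickness 10 mm, joined by a core cylinder of radius 29 mm and height 182 mm. The lower flange rests on z = 0 and the three cylinders share a vertical axis.

C is an open bookshelf. Two side panels, each 36 mm thick, 357 mm deep and 1695 mm tall, stand 673 mm apart (outside-to-outside). Between them sit 5 shelves, each 23 mm thick and 357 mm deep, spanning the full gap between the sides. The bottom shelf rests on the floor (its underside at z = 0) and the clear gap between one shelf's top and the next shelf's underside is 379 mm.

The spool is on top of the stool. The bookshelf is on the floor beside the stool on its +x side.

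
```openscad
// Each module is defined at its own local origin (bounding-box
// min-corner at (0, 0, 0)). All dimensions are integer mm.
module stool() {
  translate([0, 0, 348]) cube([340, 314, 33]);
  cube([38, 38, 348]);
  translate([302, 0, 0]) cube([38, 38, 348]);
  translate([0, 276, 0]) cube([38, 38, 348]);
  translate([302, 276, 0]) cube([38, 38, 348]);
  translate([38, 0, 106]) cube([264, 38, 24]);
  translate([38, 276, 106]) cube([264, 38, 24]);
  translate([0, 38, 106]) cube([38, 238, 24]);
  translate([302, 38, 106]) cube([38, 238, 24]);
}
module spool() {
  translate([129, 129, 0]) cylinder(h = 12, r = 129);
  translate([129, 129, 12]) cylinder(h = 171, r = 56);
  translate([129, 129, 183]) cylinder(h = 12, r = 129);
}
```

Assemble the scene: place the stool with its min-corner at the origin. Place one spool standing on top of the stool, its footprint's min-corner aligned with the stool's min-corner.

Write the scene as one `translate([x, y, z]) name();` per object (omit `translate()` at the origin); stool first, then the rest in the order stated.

stool();
translate([0, 0, 381]) spool();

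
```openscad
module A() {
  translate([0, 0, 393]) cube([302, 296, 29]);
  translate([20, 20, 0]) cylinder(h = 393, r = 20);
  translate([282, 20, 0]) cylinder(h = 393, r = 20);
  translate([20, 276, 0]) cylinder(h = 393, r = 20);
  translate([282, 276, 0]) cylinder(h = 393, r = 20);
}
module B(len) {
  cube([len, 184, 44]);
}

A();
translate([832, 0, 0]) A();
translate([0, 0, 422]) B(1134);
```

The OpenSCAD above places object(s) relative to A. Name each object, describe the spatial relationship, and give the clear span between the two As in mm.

Second stool starts at x = 832; first ends at x = 302; clear span = 832 − 302 = 530 mm.

A is a stool. B is a beam. A beam spans the tops of two stools. The clear span between the two stools is 530 mm.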